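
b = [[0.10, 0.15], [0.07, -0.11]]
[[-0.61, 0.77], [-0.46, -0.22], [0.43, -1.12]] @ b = [[-0.01,  -0.18],[-0.06,  -0.04],[-0.04,  0.19]]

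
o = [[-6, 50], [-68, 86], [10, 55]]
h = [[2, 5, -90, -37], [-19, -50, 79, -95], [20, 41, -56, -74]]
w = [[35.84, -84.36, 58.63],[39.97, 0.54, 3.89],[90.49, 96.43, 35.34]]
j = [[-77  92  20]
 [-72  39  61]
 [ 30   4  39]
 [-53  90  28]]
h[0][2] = -90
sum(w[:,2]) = 97.86000000000001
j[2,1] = 4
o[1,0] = -68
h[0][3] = -37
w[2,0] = 90.49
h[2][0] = 20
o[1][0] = -68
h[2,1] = 41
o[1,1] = 86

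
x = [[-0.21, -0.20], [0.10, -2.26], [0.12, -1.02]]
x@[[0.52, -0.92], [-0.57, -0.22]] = [[0.00, 0.24], [1.34, 0.41], [0.64, 0.11]]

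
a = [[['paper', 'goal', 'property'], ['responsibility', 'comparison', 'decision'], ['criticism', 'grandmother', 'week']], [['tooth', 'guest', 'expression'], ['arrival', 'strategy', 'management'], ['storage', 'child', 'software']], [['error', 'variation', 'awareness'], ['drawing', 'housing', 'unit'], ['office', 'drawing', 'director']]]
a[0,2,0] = 'criticism'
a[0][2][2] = 'week'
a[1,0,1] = 'guest'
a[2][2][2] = 'director'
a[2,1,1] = 'housing'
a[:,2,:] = [['criticism', 'grandmother', 'week'], ['storage', 'child', 'software'], ['office', 'drawing', 'director']]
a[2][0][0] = 'error'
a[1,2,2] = 'software'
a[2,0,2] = 'awareness'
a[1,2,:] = ['storage', 'child', 'software']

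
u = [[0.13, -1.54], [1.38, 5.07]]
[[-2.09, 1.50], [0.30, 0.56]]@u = [[1.8, 10.82], [0.81, 2.38]]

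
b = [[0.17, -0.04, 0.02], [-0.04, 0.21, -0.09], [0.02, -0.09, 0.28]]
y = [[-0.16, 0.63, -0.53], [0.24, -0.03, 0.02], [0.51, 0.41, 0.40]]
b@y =[[-0.03, 0.12, -0.08],[0.01, -0.07, -0.01],[0.12, 0.13, 0.1]]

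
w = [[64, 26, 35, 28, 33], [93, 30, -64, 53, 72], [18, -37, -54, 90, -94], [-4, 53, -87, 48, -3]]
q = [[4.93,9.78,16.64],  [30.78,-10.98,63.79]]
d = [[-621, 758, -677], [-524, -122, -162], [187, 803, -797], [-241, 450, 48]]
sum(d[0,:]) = -540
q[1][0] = 30.78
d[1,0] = -524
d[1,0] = -524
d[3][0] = -241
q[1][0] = 30.78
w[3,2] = -87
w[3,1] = 53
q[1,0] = 30.78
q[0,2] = 16.64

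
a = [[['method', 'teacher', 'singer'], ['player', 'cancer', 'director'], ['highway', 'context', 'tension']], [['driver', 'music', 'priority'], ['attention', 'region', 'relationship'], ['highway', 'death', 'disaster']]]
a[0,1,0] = 'player'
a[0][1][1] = 'cancer'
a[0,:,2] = ['singer', 'director', 'tension']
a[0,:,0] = ['method', 'player', 'highway']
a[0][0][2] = 'singer'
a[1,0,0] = 'driver'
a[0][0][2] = 'singer'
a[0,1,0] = 'player'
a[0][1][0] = 'player'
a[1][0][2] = 'priority'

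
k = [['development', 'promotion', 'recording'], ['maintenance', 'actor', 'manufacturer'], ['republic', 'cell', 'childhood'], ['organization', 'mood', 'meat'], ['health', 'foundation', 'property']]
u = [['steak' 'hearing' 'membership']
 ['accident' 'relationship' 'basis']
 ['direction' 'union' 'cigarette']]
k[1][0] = 'maintenance'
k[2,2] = 'childhood'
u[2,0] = 'direction'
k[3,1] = 'mood'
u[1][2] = 'basis'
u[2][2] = 'cigarette'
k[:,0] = ['development', 'maintenance', 'republic', 'organization', 'health']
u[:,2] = ['membership', 'basis', 'cigarette']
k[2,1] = 'cell'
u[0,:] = ['steak', 'hearing', 'membership']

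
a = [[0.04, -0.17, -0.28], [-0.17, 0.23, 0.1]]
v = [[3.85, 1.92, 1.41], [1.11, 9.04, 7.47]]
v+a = [[3.89, 1.75, 1.13], [0.94, 9.27, 7.57]]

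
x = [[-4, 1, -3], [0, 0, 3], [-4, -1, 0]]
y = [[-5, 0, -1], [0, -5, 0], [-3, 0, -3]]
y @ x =[[24, -4, 15], [0, 0, -15], [24, 0, 9]]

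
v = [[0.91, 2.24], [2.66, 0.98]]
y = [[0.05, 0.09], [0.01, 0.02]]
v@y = [[0.07, 0.13], [0.14, 0.26]]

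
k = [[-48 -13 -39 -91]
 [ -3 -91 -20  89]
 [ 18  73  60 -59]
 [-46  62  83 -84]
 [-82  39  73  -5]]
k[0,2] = -39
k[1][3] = 89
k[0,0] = -48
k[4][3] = -5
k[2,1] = 73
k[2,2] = 60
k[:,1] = [-13, -91, 73, 62, 39]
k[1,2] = -20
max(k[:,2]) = 83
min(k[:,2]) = -39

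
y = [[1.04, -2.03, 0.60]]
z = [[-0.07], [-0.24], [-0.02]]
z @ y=[[-0.07, 0.14, -0.04], [-0.25, 0.49, -0.14], [-0.02, 0.04, -0.01]]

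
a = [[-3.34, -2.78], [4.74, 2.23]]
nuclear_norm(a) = 7.60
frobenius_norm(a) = 6.81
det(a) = 5.73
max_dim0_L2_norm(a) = 5.8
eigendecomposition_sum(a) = [[-1.67+0.83j, (-1.39-0.33j)],[2.37+0.56j, (1.12+1.5j)]] + [[-1.67-0.83j, (-1.39+0.33j)], [2.37-0.56j, 1.12-1.50j]]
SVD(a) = [[-0.64,0.77], [0.77,0.64]] @ diag([6.753133156647966, 0.8483469623814861]) @ [[0.86, 0.52], [0.52, -0.86]]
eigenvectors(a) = [[0.47-0.39j, (0.47+0.39j)], [(-0.79+0j), -0.79-0.00j]]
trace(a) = -1.11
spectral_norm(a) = 6.75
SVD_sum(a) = [[-3.68, -2.22], [4.46, 2.69]] + [[0.34, -0.56], [0.28, -0.46]]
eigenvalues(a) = [(-0.56+2.33j), (-0.56-2.33j)]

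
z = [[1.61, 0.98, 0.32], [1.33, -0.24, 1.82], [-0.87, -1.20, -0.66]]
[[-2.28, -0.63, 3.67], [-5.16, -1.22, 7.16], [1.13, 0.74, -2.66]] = z @ [[-1.84,-0.17,2.21],[1.13,-0.18,-0.62],[-1.34,-0.57,2.24]]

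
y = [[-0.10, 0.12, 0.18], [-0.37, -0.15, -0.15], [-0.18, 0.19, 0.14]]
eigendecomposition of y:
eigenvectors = [[(0.25+0.32j),  (0.25-0.32j),  -0.12+0.00j], [(-0.71+0j),  -0.71-0.00j,  -0.82+0.00j], [(0.08+0.57j),  0.08-0.57j,  0.55+0.00j]]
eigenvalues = [(-0+0.29j), (-0-0.29j), (-0.1+0j)]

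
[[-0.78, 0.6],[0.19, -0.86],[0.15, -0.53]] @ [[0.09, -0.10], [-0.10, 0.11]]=[[-0.13, 0.14],[0.10, -0.11],[0.07, -0.07]]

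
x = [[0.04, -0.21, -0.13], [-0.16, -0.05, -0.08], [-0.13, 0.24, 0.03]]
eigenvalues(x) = [(0.23+0j), (-0.1+0.06j), (-0.1-0.06j)]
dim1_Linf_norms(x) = [0.21, 0.16, 0.24]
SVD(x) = [[-0.67, -0.28, 0.68], [-0.05, -0.90, -0.42], [0.74, -0.32, 0.59]] @ diag([0.3593120452910768, 0.20318863210840107, 0.04592639644757759]) @ [[-0.32, 0.89, 0.32],  [0.86, 0.13, 0.49],  [0.39, 0.43, -0.81]]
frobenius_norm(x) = 0.42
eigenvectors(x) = [[(0.69+0j), -0.48+0.08j, (-0.48-0.08j)], [-0.20+0.00j, -0.63+0.00j, -0.63-0.00j], [(-0.69+0j), (0.52+0.31j), (0.52-0.31j)]]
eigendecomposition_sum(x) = [[(0.15+0j), (-0.15+0j), (-0.04+0j)], [(-0.04+0j), 0.04+0.00j, (0.01-0j)], [(-0.15+0j), 0.14+0.00j, 0.04-0.00j]] + [[-0.05-0.05j,-0.03+0.02j,-0.05-0.06j], [(-0.06-0.08j),(-0.05+0.02j),-0.05-0.09j], [0.01+0.10j,(0.05+0.01j),-0.00+0.09j]] + [[(-0.05+0.05j), (-0.03-0.02j), (-0.05+0.06j)], [-0.06+0.08j, -0.05-0.02j, -0.05+0.09j], [0.01-0.10j, (0.05-0.01j), -0.00-0.09j]]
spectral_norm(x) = 0.36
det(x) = 0.00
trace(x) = 0.02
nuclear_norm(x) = 0.61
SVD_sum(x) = [[0.08, -0.22, -0.08], [0.01, -0.02, -0.01], [-0.08, 0.24, 0.08]] + [[-0.05, -0.01, -0.03],  [-0.16, -0.02, -0.09],  [-0.06, -0.01, -0.03]] + [[0.01, 0.01, -0.03],[-0.01, -0.01, 0.02],[0.01, 0.01, -0.02]]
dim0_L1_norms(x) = [0.33, 0.5, 0.24]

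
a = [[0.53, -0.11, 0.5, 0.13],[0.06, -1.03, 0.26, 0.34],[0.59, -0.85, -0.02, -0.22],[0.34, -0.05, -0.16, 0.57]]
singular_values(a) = [1.49, 0.72, 0.65, 0.5]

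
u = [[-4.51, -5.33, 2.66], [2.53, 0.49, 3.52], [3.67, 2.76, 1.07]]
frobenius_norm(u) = 9.85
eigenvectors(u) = [[-0.88,-0.32,0.63],[0.10,0.72,-0.7],[0.46,0.62,-0.34]]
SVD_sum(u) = [[-5.14, -4.98, 0.8], [1.25, 1.21, -0.19], [3.15, 3.05, -0.49]] + [[0.64, -0.36, 1.86], [1.27, -0.72, 3.72], [0.53, -0.3, 1.55]] + [[-0.0,  0.0,  0.00], [0.01,  -0.01,  -0.00], [-0.01,  0.01,  0.01]]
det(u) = 0.82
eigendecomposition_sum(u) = [[-3.56, -5.43, 4.49], [0.42, 0.64, -0.53], [1.87, 2.86, -2.37]] + [[-0.91, 0.03, -1.73], [2.06, -0.07, 3.93], [1.77, -0.06, 3.38]] + [[-0.05, 0.07, -0.1], [0.05, -0.07, 0.11], [0.02, -0.04, 0.06]]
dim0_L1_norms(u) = [10.71, 8.58, 7.25]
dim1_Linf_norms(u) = [5.33, 3.52, 3.67]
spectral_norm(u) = 8.62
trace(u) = -2.95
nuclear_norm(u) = 13.41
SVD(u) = [[-0.83, -0.42, 0.36], [0.2, -0.84, -0.51], [0.51, -0.35, 0.78]] @ diag([8.623344940308039, 4.767067074829828, 0.019837956979948907]) @ [[0.71, 0.69, -0.11], [-0.32, 0.18, -0.93], [-0.62, 0.7, 0.35]]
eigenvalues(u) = [-5.29, 2.4, -0.06]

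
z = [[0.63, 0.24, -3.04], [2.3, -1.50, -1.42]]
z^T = [[0.63, 2.3], [0.24, -1.5], [-3.04, -1.42]]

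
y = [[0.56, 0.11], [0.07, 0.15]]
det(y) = 0.076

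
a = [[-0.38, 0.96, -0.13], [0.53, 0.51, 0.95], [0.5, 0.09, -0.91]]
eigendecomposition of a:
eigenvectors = [[0.54+0.00j, -0.66+0.00j, (-0.66-0j)], [(0.83+0j), 0.37-0.27j, 0.37+0.27j], [0.17+0.00j, -0.04+0.59j, (-0.04-0.59j)]]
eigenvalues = [(1.06+0j), (-0.92+0.5j), (-0.92-0.5j)]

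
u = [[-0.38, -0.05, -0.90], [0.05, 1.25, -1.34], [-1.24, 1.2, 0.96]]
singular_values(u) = [1.99, 1.95, 0.67]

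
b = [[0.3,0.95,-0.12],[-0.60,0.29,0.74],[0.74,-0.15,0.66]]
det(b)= 1.002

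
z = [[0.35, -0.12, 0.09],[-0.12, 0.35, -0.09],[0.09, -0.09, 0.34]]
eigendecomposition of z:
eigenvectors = [[-0.60, 0.71, -0.37], [0.6, 0.71, 0.37], [-0.52, -0.00, 0.85]]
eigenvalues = [0.55, 0.23, 0.26]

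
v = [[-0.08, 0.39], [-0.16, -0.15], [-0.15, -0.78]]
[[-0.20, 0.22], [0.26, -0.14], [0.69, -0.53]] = v @ [[-0.95,0.31], [-0.7,0.62]]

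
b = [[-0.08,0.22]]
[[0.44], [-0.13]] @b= [[-0.04,0.1],[0.01,-0.03]]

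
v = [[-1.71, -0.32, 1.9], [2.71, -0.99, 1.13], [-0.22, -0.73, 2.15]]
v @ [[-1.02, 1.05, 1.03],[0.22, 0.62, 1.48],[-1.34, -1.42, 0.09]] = [[-0.87, -4.69, -2.06], [-4.5, 0.63, 1.43], [-2.82, -3.74, -1.11]]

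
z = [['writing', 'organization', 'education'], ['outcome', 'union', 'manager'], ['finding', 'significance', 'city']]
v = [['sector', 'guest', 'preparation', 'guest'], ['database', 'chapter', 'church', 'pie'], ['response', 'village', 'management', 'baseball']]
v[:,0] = ['sector', 'database', 'response']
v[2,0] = 'response'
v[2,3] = 'baseball'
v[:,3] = ['guest', 'pie', 'baseball']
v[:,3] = ['guest', 'pie', 'baseball']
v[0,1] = 'guest'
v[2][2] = 'management'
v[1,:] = ['database', 'chapter', 'church', 'pie']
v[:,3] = ['guest', 'pie', 'baseball']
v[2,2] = 'management'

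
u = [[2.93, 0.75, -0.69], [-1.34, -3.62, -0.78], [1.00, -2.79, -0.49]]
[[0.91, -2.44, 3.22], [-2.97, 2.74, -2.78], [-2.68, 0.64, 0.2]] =u @[[-0.15, -0.72, 1.13], [1.05, -0.48, 0.26], [-0.81, -0.05, 0.42]]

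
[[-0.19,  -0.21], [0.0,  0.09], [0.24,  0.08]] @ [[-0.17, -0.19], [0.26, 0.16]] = [[-0.02, 0.0], [0.02, 0.01], [-0.02, -0.03]]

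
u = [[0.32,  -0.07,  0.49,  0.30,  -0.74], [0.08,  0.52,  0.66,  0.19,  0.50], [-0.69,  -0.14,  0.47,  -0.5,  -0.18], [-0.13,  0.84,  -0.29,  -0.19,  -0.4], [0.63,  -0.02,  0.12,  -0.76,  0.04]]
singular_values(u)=[1.0, 1.0, 1.0, 0.99, 0.99]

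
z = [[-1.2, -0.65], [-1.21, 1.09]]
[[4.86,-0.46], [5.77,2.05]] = z@[[-4.32, -0.40], [0.5, 1.44]]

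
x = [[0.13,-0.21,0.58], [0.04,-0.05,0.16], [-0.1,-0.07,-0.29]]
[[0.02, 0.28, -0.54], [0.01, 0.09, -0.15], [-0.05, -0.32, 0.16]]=x@ [[0.74, -0.15, -0.46],[0.08, 1.05, 0.71],[-0.10, 0.90, -0.57]]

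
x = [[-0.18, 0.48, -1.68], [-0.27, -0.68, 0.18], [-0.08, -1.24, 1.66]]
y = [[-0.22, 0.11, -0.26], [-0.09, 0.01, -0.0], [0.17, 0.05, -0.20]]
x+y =[[-0.4, 0.59, -1.94], [-0.36, -0.67, 0.18], [0.09, -1.19, 1.46]]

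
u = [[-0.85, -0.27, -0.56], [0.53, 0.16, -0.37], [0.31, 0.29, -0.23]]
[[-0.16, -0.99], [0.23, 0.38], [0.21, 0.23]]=u @ [[0.19,0.92], [0.37,0.08], [-0.18,0.33]]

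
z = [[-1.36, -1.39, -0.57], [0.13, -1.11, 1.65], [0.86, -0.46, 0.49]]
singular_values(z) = [2.14, 2.08, 0.6]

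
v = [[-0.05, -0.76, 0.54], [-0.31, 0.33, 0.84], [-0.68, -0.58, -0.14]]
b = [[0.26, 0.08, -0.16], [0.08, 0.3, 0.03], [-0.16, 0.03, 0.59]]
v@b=[[-0.16, -0.22, 0.30], [-0.19, 0.1, 0.56], [-0.2, -0.23, 0.01]]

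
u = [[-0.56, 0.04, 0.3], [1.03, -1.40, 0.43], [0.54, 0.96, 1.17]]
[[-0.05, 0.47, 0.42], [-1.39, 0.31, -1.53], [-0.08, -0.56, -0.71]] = u@ [[-0.16,-0.69,-0.94],[0.70,-0.62,0.28],[-0.57,0.35,-0.4]]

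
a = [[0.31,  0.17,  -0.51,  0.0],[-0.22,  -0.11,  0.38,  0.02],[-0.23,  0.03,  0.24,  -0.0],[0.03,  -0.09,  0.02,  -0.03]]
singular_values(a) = [0.83, 0.16, 0.04, 0.0]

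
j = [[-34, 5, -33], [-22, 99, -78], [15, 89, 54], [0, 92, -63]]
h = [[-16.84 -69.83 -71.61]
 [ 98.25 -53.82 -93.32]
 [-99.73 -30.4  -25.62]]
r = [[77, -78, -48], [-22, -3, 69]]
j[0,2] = -33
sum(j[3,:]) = 29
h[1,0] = 98.25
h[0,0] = -16.84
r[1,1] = -3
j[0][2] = -33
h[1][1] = -53.82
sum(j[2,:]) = 158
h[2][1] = -30.4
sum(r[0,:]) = -49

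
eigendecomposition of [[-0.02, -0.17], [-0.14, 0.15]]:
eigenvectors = [[-0.88, 0.55], [-0.47, -0.84]]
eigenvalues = [-0.11, 0.24]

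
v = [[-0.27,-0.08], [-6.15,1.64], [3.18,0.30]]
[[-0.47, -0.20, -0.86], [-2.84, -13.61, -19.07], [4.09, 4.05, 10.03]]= v @ [[1.07, 1.52, 3.14], [2.28, -2.6, 0.15]]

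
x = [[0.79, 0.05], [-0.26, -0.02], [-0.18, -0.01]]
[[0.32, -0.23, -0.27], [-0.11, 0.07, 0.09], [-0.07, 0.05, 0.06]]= x @ [[0.41, -0.31, -0.36], [-0.01, 0.30, 0.19]]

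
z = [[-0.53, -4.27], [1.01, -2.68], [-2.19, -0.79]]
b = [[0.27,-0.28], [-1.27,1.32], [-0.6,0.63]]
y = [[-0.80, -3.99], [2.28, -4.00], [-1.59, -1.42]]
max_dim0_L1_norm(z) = 7.74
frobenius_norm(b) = 2.06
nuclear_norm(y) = 8.67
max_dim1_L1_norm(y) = 6.28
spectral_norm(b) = 2.06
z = y + b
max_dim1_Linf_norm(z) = 4.27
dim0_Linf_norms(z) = [2.19, 4.27]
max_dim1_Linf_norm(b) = 1.32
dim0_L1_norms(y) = [4.67, 9.41]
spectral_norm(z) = 5.11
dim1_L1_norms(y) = [4.79, 6.28, 3.01]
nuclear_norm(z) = 7.56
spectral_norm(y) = 5.87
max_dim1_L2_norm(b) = 1.83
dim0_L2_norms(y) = [2.89, 5.83]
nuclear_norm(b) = 2.07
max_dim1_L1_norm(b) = 2.59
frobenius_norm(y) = 6.50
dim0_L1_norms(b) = [2.14, 2.23]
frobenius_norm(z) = 5.67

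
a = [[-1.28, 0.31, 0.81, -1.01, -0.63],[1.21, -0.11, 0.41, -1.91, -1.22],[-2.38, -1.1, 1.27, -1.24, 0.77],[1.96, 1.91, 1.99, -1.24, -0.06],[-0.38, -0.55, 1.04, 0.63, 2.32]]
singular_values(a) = [4.33, 3.54, 2.9, 1.37, 0.04]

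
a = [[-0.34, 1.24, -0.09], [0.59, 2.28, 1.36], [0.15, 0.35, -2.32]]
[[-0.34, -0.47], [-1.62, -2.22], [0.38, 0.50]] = a@[[-0.49, -0.67], [-0.43, -0.59], [-0.26, -0.35]]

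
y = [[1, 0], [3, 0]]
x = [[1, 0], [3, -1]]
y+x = [[2, 0], [6, -1]]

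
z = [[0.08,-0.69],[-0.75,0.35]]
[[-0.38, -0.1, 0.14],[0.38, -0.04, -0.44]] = z @ [[-0.26, 0.13, 0.52], [0.52, 0.16, -0.14]]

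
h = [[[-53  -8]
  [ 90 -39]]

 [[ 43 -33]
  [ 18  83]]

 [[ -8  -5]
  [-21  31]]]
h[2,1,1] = 31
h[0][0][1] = -8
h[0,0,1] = -8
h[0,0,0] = -53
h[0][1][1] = -39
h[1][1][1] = 83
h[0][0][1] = -8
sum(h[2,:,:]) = -3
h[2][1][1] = 31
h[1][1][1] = 83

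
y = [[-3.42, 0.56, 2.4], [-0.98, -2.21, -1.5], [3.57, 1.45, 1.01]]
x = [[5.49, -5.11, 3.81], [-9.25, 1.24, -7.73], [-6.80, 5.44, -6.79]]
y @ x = [[-40.28, 31.23, -33.66],[25.26, -5.89, 23.53],[-0.68, -10.95, -4.46]]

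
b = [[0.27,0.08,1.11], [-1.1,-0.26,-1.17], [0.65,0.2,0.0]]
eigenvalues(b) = [-0.73, 0.62, 0.12]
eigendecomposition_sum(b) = [[-0.37, -0.10, 0.39], [-0.03, -0.01, 0.03], [0.33, 0.09, -0.36]] + [[0.72, 0.25, 0.81], [-1.32, -0.46, -1.49], [0.32, 0.11, 0.36]] + [[-0.08, -0.06, -0.09], [0.25, 0.2, 0.29], [-0.01, -0.01, -0.01]]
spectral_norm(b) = 1.97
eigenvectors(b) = [[0.74, 0.47, -0.30], [0.06, -0.86, 0.95], [-0.67, 0.21, -0.03]]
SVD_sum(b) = [[0.63, 0.16, 0.82], [-0.97, -0.24, -1.27], [0.25, 0.06, 0.33]] + [[-0.35, -0.10, 0.29], [-0.12, -0.03, 0.10], [0.4, 0.11, -0.33]] + [[-0.01,0.02,0.0], [-0.01,0.02,0.00], [-0.01,0.02,0.0]]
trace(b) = 0.01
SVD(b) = [[-0.53, -0.64, 0.55], [0.82, -0.22, 0.53], [-0.21, 0.73, 0.64]] @ diag([1.972376026851605, 0.7271181822473315, 0.037841217559840545]) @ [[-0.6,-0.15,-0.79], [0.76,0.21,-0.62], [-0.26,0.97,0.01]]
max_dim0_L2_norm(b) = 1.61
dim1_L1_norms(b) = [1.46, 2.53, 0.85]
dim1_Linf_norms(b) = [1.11, 1.17, 0.65]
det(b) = -0.05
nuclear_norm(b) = 2.74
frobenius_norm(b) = 2.10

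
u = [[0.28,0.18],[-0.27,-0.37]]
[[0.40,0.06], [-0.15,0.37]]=u @ [[2.19, 1.59], [-1.19, -2.15]]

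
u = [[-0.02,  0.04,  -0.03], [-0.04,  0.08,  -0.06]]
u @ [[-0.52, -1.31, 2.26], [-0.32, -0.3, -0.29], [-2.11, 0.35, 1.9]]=[[0.06, 0.00, -0.11],[0.12, 0.01, -0.23]]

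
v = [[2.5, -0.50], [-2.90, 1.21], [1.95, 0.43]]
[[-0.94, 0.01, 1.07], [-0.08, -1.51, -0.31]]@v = [[-0.29, 0.94],  [3.57, -1.92]]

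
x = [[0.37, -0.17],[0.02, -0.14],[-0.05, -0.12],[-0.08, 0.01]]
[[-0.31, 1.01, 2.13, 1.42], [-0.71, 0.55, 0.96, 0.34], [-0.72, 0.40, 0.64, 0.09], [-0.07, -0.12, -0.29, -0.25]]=x @ [[1.6, 1.02, 2.78, 2.91], [5.33, -3.75, -6.48, -1.99]]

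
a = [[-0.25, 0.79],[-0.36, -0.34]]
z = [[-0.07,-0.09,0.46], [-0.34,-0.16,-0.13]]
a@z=[[-0.25,  -0.10,  -0.22], [0.14,  0.09,  -0.12]]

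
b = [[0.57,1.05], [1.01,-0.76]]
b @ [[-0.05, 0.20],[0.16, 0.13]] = [[0.14, 0.25], [-0.17, 0.1]]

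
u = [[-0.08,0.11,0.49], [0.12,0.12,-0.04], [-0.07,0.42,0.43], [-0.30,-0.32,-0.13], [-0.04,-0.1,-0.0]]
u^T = [[-0.08, 0.12, -0.07, -0.30, -0.04], [0.11, 0.12, 0.42, -0.32, -0.1], [0.49, -0.04, 0.43, -0.13, -0.0]]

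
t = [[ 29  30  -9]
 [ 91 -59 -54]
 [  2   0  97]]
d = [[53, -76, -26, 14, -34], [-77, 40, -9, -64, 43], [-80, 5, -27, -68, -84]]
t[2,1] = 0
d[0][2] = -26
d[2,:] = [-80, 5, -27, -68, -84]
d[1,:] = [-77, 40, -9, -64, 43]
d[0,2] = -26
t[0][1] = 30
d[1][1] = 40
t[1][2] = -54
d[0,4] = -34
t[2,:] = [2, 0, 97]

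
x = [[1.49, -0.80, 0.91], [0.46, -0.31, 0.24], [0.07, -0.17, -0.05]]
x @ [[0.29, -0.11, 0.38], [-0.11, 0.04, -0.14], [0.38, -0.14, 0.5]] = [[0.87, -0.32, 1.13],[0.26, -0.10, 0.34],[0.02, -0.01, 0.03]]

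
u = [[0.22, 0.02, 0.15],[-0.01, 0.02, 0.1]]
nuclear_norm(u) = 0.36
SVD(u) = [[-0.98, -0.2], [-0.20, 0.98]] @ diag([0.2721068139873821, 0.08807883844395444]) @ [[-0.78, -0.09, -0.61],[-0.62, 0.18, 0.77]]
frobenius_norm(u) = 0.29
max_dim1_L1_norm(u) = 0.39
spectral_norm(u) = 0.27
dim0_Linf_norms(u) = [0.22, 0.02, 0.15]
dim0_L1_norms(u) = [0.23, 0.04, 0.25]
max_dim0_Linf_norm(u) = 0.22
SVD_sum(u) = [[0.21, 0.02, 0.16], [0.04, 0.0, 0.03]] + [[0.01,-0.00,-0.01], [-0.05,0.02,0.07]]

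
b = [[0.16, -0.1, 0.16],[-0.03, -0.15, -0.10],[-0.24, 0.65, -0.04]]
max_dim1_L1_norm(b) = 0.93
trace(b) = -0.03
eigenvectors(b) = [[-0.76+0.00j,  0.30+0.33j,  (0.3-0.33j)], [(-0.24+0j),  (0.08-0.24j),  0.08+0.24j], [0.60+0.00j,  -0.86+0.00j,  (-0.86-0j)]]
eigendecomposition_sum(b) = [[0.00+0.00j, 0.00+0.00j, -0j], [0.00+0.00j, 0j, -0j], [(-0-0j), -0.00+0.00j, -0.00+0.00j]] + [[(0.08+0.01j), (-0.05-0.18j), (0.08-0.06j)], [-0.02-0.04j, (-0.08+0.08j), (-0.05-0.02j)], [-0.12+0.09j, 0.33+0.16j, (-0.02+0.19j)]] + [[0.08-0.01j, (-0.05+0.18j), 0.08+0.06j], [(-0.02+0.04j), (-0.08-0.08j), (-0.05+0.02j)], [-0.12-0.09j, (0.33-0.16j), (-0.02-0.19j)]]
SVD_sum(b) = [[0.06, -0.15, 0.01], [0.04, -0.11, 0.01], [-0.25, 0.64, -0.06]] + [[0.10, 0.05, 0.15], [-0.07, -0.04, -0.11], [0.01, 0.01, 0.02]] + [[0.00, 0.0, -0.0], [0.0, 0.0, -0.0], [0.00, 0.00, -0.0]]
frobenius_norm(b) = 0.76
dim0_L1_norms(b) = [0.43, 0.9, 0.3]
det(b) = 0.00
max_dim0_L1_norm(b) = 0.9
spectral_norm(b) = 0.72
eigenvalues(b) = [0j, (-0.02+0.28j), (-0.02-0.28j)]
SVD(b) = [[-0.23, 0.80, 0.55], [-0.17, -0.59, 0.79], [0.96, 0.09, 0.27]] @ diag([0.7228933268548936, 0.23178397964218972, 0.0011936372534398546]) @ [[-0.36, 0.93, -0.08], [0.54, 0.28, 0.79], [0.76, 0.24, -0.6]]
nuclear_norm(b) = 0.96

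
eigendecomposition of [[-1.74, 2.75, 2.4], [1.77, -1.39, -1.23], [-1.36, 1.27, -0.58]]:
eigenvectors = [[0.72+0.00j, 0.39-0.44j, 0.39+0.44j], [(0.69+0j), -0.39+0.28j, (-0.39-0.28j)], [(-0.09+0j), (0.65+0j), (0.65-0j)]]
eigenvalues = [(0.61+0j), (-2.16+1.47j), (-2.16-1.47j)]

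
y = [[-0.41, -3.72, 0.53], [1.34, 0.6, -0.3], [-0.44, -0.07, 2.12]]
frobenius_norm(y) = 4.61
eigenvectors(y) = [[-0.86+0.00j, -0.86-0.00j, 0.22+0.00j],  [(0.11+0.49j), (0.11-0.49j), -0.00+0.00j],  [(-0.09-0.08j), (-0.09+0.08j), 0.98+0.00j]]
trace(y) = 2.31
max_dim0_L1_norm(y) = 4.39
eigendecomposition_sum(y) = [[(-0.19+1.13j), -1.90+0.08j, (0.04-0.25j)], [0.67-0.04j, 0.30+1.08j, (-0.15+0.01j)], [-0.13+0.10j, (-0.21-0.18j), 0.03-0.02j]] + [[-0.19-1.13j, (-1.9-0.08j), (0.04+0.25j)], [0.67+0.04j, (0.3-1.08j), -0.15-0.01j], [(-0.13-0.1j), (-0.21+0.18j), (0.03+0.02j)]] + [[-0.04-0.00j, 0.08+0.00j, 0.46+0.00j],[0j, (-0-0j), -0.00-0.00j],[(-0.18-0j), 0.36+0.00j, 2.06+0.00j]]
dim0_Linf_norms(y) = [1.34, 3.72, 2.12]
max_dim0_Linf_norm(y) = 3.72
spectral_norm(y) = 3.91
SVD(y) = [[-0.96, -0.22, 0.18],[0.23, -0.23, 0.95],[-0.17, 0.95, 0.27]] @ diag([3.908720336730544, 2.151826232692216, 1.1478018964641459]) @ [[0.20, 0.95, -0.24],[-0.29, 0.29, 0.91],[0.93, -0.11, 0.34]]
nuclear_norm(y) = 7.21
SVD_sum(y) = [[-0.75, -3.56, 0.90],[0.18, 0.86, -0.22],[-0.13, -0.63, 0.16]] + [[0.14, -0.14, -0.44], [0.14, -0.14, -0.45], [-0.60, 0.59, 1.86]] + [[0.19, -0.02, 0.07], [1.01, -0.12, 0.37], [0.29, -0.03, 0.1]]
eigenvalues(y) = [(0.14+2.18j), (0.14-2.18j), (2.02+0j)]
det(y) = 9.65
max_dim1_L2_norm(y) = 3.78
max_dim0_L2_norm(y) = 3.77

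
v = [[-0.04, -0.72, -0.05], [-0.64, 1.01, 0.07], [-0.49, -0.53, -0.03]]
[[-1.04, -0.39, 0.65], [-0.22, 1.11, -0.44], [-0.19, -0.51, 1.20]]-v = [[-1.00, 0.33, 0.7], [0.42, 0.1, -0.51], [0.30, 0.02, 1.23]]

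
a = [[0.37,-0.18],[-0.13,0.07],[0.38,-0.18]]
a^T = [[0.37, -0.13, 0.38], [-0.18, 0.07, -0.18]]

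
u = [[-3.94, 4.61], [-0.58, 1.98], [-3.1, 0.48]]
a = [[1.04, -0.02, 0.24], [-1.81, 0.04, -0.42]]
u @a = [[-12.44,0.26,-2.88], [-4.19,0.09,-0.97], [-4.09,0.08,-0.95]]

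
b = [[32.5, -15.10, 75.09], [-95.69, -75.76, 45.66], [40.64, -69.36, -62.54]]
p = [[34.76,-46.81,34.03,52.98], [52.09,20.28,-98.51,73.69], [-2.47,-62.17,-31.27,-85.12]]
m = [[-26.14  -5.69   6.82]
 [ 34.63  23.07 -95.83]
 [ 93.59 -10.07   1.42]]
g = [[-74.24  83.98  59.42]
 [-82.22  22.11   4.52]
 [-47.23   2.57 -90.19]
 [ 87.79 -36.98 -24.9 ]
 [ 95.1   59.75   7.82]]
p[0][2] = 34.03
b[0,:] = [32.5, -15.1, 75.09]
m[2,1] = -10.07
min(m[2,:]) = -10.07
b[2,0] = 40.64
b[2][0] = 40.64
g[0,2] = 59.42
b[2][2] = -62.54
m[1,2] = -95.83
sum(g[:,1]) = 131.43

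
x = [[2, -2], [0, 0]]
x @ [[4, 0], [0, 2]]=[[8, -4], [0, 0]]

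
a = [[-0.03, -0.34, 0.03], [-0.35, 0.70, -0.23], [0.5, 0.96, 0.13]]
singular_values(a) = [1.26, 0.63, 0.01]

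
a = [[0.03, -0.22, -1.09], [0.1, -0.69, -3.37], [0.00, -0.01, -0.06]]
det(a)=0.000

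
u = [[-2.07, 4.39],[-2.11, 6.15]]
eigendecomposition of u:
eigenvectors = [[-0.96, -0.54], [-0.29, -0.84]]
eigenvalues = [-0.72, 4.8]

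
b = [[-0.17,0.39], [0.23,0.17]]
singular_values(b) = [0.43, 0.27]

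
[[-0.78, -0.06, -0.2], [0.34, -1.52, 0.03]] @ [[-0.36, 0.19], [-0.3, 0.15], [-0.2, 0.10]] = [[0.34, -0.18], [0.33, -0.16]]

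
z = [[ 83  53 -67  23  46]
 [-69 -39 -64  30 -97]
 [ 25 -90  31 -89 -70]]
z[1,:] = [-69, -39, -64, 30, -97]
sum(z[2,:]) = -193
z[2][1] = -90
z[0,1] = 53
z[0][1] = 53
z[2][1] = -90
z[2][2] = 31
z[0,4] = 46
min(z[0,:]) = -67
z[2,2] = 31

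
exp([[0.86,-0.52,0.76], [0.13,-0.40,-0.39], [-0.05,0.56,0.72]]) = [[2.28,-0.34,1.76], [0.18,0.54,-0.38], [-0.05,0.68,1.87]]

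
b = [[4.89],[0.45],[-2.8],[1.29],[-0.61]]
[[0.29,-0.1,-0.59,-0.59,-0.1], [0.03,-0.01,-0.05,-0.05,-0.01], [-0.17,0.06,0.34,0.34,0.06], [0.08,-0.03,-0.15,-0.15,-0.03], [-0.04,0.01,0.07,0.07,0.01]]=b@ [[0.06,-0.02,-0.12,-0.12,-0.02]]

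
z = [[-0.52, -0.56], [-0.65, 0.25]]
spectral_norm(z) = 0.86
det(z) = -0.49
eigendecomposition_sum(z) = [[-0.65, -0.33],[-0.39, -0.20]] + [[0.13, -0.23], [-0.26, 0.45]]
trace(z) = -0.27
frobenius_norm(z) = 1.03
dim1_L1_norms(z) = [1.08, 0.9]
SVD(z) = [[-0.79, -0.62],[-0.62, 0.79]] @ diag([0.8594147592798684, 0.5748097698647143]) @ [[0.94, 0.33],  [-0.33, 0.94]]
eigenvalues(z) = [-0.85, 0.58]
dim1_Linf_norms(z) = [0.56, 0.65]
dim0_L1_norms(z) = [1.17, 0.81]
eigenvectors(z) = [[-0.86, 0.45],[-0.51, -0.89]]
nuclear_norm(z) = 1.43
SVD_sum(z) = [[-0.64,-0.23], [-0.5,-0.18]] + [[0.12, -0.33],  [-0.15, 0.43]]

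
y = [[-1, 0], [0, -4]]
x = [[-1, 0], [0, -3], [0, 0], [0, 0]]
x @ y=[[1, 0], [0, 12], [0, 0], [0, 0]]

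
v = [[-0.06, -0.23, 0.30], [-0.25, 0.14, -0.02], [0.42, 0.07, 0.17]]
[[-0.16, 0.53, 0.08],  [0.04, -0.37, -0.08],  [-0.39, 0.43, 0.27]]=v @ [[-0.4, 0.78, 0.41], [-0.59, -1.11, 0.21], [-1.06, 1.08, 0.51]]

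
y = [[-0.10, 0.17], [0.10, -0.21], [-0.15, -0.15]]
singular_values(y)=[0.32, 0.2]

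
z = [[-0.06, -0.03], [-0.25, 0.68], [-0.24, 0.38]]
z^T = [[-0.06, -0.25, -0.24], [-0.03, 0.68, 0.38]]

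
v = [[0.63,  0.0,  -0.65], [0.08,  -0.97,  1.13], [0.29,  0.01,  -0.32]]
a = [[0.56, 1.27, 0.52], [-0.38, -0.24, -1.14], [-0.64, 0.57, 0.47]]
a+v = [[1.19, 1.27, -0.13], [-0.30, -1.21, -0.01], [-0.35, 0.58, 0.15]]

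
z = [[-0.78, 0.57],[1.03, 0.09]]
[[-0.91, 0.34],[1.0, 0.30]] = z @[[0.99, 0.21], [-0.25, 0.88]]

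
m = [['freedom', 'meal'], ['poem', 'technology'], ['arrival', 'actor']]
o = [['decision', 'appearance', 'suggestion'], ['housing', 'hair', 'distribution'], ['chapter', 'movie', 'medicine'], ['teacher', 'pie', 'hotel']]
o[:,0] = ['decision', 'housing', 'chapter', 'teacher']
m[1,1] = 'technology'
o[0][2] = 'suggestion'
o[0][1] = 'appearance'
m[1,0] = 'poem'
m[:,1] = ['meal', 'technology', 'actor']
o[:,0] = ['decision', 'housing', 'chapter', 'teacher']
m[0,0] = 'freedom'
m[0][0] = 'freedom'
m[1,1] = 'technology'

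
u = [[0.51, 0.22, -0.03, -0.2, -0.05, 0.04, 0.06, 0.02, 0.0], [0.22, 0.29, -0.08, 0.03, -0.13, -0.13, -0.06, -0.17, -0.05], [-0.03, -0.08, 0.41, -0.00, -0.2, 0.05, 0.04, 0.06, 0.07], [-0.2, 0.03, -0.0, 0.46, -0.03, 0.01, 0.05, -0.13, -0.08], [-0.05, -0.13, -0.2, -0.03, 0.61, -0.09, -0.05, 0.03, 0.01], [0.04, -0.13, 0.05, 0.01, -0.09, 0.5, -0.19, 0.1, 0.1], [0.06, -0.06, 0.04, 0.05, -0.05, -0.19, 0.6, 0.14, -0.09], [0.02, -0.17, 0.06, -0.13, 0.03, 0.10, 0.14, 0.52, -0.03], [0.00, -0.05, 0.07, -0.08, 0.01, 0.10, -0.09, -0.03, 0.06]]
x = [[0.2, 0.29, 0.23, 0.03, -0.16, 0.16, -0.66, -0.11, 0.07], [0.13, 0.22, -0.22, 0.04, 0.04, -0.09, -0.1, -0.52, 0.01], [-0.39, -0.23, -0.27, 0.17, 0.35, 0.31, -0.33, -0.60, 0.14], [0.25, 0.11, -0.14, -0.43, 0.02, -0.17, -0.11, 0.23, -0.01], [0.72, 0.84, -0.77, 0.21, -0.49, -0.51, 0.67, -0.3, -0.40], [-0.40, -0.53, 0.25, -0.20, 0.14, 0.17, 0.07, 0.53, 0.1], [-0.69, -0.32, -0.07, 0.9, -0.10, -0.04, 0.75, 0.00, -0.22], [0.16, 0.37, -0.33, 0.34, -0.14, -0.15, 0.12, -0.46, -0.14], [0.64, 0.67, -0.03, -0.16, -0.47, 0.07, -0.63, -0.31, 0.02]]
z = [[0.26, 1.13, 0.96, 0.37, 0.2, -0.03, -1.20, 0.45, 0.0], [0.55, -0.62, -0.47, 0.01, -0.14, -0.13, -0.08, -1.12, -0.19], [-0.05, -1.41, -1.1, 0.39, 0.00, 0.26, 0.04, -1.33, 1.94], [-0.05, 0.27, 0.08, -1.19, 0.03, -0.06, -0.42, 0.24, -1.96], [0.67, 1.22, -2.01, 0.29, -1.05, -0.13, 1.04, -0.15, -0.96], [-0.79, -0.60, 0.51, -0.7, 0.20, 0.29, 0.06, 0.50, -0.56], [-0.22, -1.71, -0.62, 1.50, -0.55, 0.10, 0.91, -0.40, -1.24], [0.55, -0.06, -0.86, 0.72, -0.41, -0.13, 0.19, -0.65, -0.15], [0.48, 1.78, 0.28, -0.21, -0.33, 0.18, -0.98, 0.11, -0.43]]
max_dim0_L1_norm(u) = 1.28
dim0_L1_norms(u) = [1.13, 1.16, 0.94, 0.99, 1.2, 1.21, 1.28, 1.2, 0.49]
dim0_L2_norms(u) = [0.6, 0.46, 0.48, 0.53, 0.67, 0.58, 0.66, 0.59, 0.19]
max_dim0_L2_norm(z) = 3.42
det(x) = 0.00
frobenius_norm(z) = 6.93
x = z @ u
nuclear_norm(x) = 6.64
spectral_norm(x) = 2.26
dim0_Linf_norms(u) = [0.51, 0.29, 0.41, 0.46, 0.61, 0.5, 0.6, 0.52, 0.1]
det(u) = -0.00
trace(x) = -0.29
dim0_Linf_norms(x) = [0.72, 0.84, 0.77, 0.9, 0.49, 0.51, 0.75, 0.6, 0.4]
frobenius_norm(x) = 3.27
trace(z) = -3.58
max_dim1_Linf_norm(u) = 0.61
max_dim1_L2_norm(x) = 1.75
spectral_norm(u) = 0.80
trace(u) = 3.96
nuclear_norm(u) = 3.98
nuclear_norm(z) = 15.48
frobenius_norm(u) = 1.64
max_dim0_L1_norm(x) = 3.58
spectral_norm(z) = 4.43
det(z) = -0.00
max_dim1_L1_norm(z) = 7.52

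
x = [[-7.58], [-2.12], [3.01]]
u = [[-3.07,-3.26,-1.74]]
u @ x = [[24.94]]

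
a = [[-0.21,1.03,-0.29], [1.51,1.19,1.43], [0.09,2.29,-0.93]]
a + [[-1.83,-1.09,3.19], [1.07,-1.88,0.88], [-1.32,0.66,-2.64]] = [[-2.04,-0.06,2.90],[2.58,-0.69,2.31],[-1.23,2.95,-3.57]]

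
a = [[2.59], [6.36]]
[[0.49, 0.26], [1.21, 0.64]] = a@[[0.19, 0.10]]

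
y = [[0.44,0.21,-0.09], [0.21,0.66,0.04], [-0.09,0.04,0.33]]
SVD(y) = [[-0.52, 0.57, 0.64], [-0.85, -0.37, -0.37], [0.03, -0.74, 0.68]] @ diag([0.7874152334678959, 0.419322121134568, 0.22326264539753632]) @ [[-0.52, -0.85, 0.03],[0.57, -0.37, -0.74],[0.64, -0.37, 0.68]]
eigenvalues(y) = [0.79, 0.22, 0.42]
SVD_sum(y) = [[0.21,0.35,-0.01], [0.35,0.57,-0.02], [-0.01,-0.02,0.0]] + [[0.13, -0.09, -0.17], [-0.09, 0.06, 0.11], [-0.17, 0.11, 0.23]] + [[0.09, -0.05, 0.1], [-0.05, 0.03, -0.06], [0.1, -0.06, 0.10]]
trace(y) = 1.43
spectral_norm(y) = 0.79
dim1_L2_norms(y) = [0.5, 0.69, 0.34]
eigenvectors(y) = [[-0.52,-0.64,-0.57], [-0.85,0.37,0.37], [0.03,-0.68,0.74]]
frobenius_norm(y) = 0.92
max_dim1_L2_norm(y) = 0.69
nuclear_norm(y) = 1.43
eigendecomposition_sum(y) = [[0.21, 0.35, -0.01], [0.35, 0.57, -0.02], [-0.01, -0.02, 0.0]] + [[0.09, -0.05, 0.10], [-0.05, 0.03, -0.06], [0.10, -0.06, 0.10]] + [[0.13, -0.09, -0.17], [-0.09, 0.06, 0.11], [-0.17, 0.11, 0.23]]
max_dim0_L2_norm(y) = 0.69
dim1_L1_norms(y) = [0.74, 0.91, 0.46]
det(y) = 0.07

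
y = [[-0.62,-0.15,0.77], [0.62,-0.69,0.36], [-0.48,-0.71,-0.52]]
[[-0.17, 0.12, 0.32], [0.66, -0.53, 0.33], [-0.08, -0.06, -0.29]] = y@[[0.56,  -0.38,  0.15], [-0.38,  0.39,  -0.07], [0.15,  -0.07,  0.52]]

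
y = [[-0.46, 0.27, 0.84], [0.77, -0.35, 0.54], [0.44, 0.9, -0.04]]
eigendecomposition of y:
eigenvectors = [[(0.49+0j), (0.61+0j), 0.61-0.00j], [0.55+0.00j, -0.21-0.55j, (-0.21+0.55j)], [0.68+0.00j, -0.27+0.45j, (-0.27-0.45j)]]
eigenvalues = [(1.01+0j), (-0.93+0.37j), (-0.93-0.37j)]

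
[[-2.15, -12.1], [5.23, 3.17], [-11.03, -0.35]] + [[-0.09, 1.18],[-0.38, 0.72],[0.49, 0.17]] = [[-2.24, -10.92], [4.85, 3.89], [-10.54, -0.18]]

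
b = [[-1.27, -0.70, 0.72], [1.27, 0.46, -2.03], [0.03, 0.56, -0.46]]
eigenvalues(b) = [(-0.74+0j), (-0.26+1.15j), (-0.26-1.15j)]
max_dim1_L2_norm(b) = 2.44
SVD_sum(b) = [[-0.9,-0.44,1.12], [1.44,0.71,-1.80], [0.31,0.15,-0.39]] + [[-0.35, -0.29, -0.40], [-0.22, -0.18, -0.24], [-0.01, -0.01, -0.01]] + [[-0.02, 0.03, -0.00], [0.05, -0.07, 0.01], [-0.28, 0.41, -0.06]]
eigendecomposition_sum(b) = [[-0.70+0.00j, (-0.29+0j), (-0.26+0j)], [(0.2-0j), 0.08-0.00j, (0.08-0j)], [(-0.32+0j), (-0.13+0j), -0.12+0.00j]] + [[-0.28-0.03j,(-0.21-0.28j),(0.49-0.1j)], [(0.54+0.29j),0.19+0.72j,(-1.05-0.18j)], [0.18-0.22j,(0.35-0.03j),-0.17+0.47j]] + [[-0.28+0.03j, (-0.21+0.28j), 0.49+0.10j], [(0.54-0.29j), 0.19-0.72j, -1.05+0.18j], [0.18+0.22j, (0.35+0.03j), (-0.17-0.47j)]]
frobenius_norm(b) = 3.02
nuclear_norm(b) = 4.10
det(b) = -1.04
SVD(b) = [[-0.52,-0.85,0.08], [0.83,-0.53,-0.17], [0.18,-0.02,0.98]] @ diag([2.886621703911416, 0.708587447249309, 0.508054099588086]) @ [[0.6,0.29,-0.75],[0.58,0.48,0.66],[-0.55,0.82,-0.12]]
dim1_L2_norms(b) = [1.62, 2.44, 0.73]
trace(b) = -1.27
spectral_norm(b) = 2.89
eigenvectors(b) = [[(0.88+0j),0.37-0.14j,(0.37+0.14j)], [-0.25+0.00j,-0.83+0.00j,-0.83-0.00j], [0.40+0.00j,-0.07+0.38j,(-0.07-0.38j)]]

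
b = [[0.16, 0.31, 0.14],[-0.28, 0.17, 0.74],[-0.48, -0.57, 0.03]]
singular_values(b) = [0.83, 0.82, 0.01]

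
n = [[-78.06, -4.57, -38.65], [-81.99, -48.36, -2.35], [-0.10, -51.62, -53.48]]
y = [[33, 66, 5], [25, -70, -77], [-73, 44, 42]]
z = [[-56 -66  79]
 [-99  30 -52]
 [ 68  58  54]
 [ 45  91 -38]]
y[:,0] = [33, 25, -73]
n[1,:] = [-81.99, -48.36, -2.35]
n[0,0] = -78.06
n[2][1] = -51.62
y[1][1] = -70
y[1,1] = -70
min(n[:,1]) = -51.62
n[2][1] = -51.62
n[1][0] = -81.99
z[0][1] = -66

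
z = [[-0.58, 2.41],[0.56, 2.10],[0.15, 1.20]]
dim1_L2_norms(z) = [2.48, 2.17, 1.21]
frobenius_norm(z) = 3.51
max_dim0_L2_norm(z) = 3.41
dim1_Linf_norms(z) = [2.41, 2.1, 1.2]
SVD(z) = [[-0.71, 0.70], [-0.61, -0.69], [-0.35, -0.19]] @ diag([3.414419283846955, 0.8199639956083744]) @ [[0.00, -1.00], [-1.0, -0.0]]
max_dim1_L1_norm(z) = 2.99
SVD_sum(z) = [[-0.01,  2.41], [-0.01,  2.10], [-0.00,  1.2]] + [[-0.57, -0.0],  [0.57, 0.00],  [0.15, 0.0]]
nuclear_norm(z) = 4.23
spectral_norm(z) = 3.41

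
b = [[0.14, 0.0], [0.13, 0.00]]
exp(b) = [[1.15, 0.0], [0.14, 1.00]]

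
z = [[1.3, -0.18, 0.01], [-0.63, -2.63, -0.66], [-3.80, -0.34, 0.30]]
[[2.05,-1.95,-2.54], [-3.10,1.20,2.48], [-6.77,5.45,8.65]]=z @ [[1.69, -1.49, -2.08], [0.83, 0.06, -0.83], [-0.23, -0.64, 1.53]]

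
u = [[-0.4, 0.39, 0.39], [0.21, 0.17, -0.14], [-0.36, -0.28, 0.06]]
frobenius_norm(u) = 0.88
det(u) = 0.03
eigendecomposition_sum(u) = [[(-0+0j), (-0.01+0j), 0.00+0.00j],  [(0.1+0j), 0.30-0.00j, -0.02-0.00j],  [(-0.1+0j), -0.32+0.00j, (0.02+0j)]] + [[(-0.2-0.02j), (0.2+0.29j), (0.19+0.27j)], [(0.06+0j), (-0.06-0.08j), -0.06-0.07j], [(-0.13-0.1j), 0.02+0.28j, 0.02+0.27j]] + [[-0.20+0.02j, 0.20-0.29j, (0.19-0.27j)],[0.06-0.00j, -0.06+0.08j, -0.06+0.07j],[(-0.13+0.1j), 0.02-0.28j, (0.02-0.27j)]]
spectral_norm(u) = 0.71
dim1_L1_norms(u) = [1.18, 0.52, 0.7]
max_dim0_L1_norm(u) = 0.97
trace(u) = -0.17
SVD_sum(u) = [[-0.49, 0.21, 0.38], [0.14, -0.06, -0.11], [-0.16, 0.07, 0.12]] + [[0.09, 0.18, 0.02],[0.11, 0.21, 0.02],[-0.18, -0.36, -0.03]] + [[-0.0, 0.0, -0.0], [-0.03, 0.02, -0.05], [-0.02, 0.01, -0.03]]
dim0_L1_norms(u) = [0.97, 0.84, 0.59]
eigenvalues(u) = [(0.31+0j), (-0.24+0.17j), (-0.24-0.17j)]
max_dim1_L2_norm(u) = 0.68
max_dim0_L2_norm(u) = 0.58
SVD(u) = [[-0.92, -0.39, 0.07], [0.26, -0.46, 0.85], [-0.3, 0.8, 0.52]] @ diag([0.7095314460176705, 0.509180011758954, 0.07550392531004255]) @ [[0.75,-0.33,-0.58], [-0.45,-0.89,-0.08], [-0.49,0.32,-0.81]]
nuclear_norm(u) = 1.29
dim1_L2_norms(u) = [0.68, 0.3, 0.46]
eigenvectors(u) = [[-0.02+0.00j, (0.76+0j), 0.76-0.00j], [0.68+0.00j, -0.22+0.02j, -0.22-0.02j], [(-0.73+0j), 0.53+0.32j, (0.53-0.32j)]]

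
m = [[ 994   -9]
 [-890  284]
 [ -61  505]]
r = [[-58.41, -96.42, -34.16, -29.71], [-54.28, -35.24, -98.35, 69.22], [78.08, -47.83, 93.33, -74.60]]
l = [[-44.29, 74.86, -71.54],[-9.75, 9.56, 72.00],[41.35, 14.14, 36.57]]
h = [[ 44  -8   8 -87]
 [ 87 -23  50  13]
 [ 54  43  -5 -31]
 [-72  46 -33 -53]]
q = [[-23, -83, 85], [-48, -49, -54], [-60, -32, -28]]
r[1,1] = -35.24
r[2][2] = 93.33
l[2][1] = 14.14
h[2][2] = -5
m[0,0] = 994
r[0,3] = -29.71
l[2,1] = 14.14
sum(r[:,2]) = -39.17999999999999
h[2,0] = 54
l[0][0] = -44.29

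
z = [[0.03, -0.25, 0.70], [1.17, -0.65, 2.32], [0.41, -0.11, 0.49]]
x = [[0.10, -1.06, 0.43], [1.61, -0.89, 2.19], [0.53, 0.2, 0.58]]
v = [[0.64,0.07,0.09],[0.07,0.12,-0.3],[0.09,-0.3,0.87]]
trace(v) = 1.63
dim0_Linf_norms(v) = [0.64, 0.3, 0.87]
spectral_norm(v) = 0.99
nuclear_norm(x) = 4.02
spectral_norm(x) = 3.03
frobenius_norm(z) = 2.85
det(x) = 0.01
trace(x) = -0.21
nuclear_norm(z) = 3.17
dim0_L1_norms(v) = [0.8, 0.49, 1.26]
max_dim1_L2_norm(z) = 2.68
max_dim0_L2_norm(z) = 2.47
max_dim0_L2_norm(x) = 2.31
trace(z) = -0.13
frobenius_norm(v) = 1.18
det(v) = 0.00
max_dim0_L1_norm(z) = 3.51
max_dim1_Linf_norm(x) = 2.19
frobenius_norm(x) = 3.19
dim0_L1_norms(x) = [2.24, 2.15, 3.2]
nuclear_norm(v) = 1.63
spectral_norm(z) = 2.83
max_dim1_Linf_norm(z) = 2.32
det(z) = 0.00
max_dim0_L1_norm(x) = 3.2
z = x @ v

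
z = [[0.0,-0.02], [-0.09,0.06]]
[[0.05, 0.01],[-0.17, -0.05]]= z @ [[0.34, 0.12],[-2.31, -0.62]]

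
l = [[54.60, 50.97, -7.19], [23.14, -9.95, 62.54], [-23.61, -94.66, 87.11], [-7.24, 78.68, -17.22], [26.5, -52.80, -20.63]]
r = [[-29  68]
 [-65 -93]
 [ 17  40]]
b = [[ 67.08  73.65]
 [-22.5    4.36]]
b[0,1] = 73.65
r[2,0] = 17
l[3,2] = -17.22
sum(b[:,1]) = 78.01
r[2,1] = 40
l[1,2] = 62.54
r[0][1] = 68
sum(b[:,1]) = 78.01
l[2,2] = 87.11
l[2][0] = -23.61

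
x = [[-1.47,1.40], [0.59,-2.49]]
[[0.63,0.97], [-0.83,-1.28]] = x @ [[-0.14, -0.22],[0.3, 0.46]]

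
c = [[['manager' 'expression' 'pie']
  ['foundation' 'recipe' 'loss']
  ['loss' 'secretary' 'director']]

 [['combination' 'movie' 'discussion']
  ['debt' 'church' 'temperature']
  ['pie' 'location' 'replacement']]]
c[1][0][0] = 'combination'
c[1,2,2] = 'replacement'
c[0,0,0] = 'manager'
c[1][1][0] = 'debt'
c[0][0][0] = 'manager'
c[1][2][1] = 'location'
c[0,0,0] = 'manager'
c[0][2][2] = 'director'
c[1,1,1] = 'church'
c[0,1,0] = 'foundation'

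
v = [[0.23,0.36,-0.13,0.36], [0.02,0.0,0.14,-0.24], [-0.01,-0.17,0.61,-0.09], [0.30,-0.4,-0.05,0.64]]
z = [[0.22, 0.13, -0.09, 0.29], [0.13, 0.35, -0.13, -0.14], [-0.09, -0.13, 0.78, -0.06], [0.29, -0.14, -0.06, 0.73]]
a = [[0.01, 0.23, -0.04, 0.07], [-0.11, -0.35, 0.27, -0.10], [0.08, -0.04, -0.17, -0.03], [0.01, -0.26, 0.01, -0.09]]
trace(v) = 1.48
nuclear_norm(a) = 0.83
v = z + a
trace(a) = -0.60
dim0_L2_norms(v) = [0.38, 0.56, 0.64, 0.78]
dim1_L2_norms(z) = [0.4, 0.42, 0.8, 0.8]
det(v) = -0.03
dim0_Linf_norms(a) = [0.11, 0.35, 0.27, 0.1]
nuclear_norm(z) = 2.08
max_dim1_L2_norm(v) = 0.81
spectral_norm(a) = 0.57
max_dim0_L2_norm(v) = 0.78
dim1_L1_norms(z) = [0.73, 0.75, 1.06, 1.22]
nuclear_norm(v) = 2.12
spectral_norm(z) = 0.92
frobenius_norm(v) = 1.22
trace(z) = 2.08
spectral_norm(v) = 0.90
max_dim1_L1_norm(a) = 0.83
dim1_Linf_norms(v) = [0.36, 0.24, 0.61, 0.64]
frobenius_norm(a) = 0.63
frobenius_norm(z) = 1.27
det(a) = 0.00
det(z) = -0.00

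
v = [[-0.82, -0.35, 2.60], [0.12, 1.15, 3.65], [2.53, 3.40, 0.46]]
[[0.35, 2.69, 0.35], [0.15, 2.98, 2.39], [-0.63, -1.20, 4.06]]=v@[[-0.88, -0.24, 0.42], [0.48, -0.30, 0.83], [-0.08, 0.92, 0.38]]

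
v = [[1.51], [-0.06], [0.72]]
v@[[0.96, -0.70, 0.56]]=[[1.45, -1.06, 0.85], [-0.06, 0.04, -0.03], [0.69, -0.50, 0.4]]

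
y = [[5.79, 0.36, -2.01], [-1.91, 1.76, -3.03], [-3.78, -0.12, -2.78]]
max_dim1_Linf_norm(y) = 5.79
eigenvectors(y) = [[0.92, -0.16, 0.07], [-0.13, -0.53, -1.00], [-0.37, -0.83, -0.03]]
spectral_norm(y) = 7.23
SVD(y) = [[-0.75,-0.62,0.23], [0.33,-0.66,-0.68], [0.58,-0.43,0.7]] @ diag([7.225867771849162, 4.678785458152006, 1.2439459716309855]) @ [[-0.99,0.03,-0.15], [-0.16,-0.28,0.95], [0.01,-0.96,-0.29]]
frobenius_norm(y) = 8.70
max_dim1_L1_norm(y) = 8.16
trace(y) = 4.77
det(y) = -42.06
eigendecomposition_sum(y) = [[6.03, 0.49, -1.46], [-0.87, -0.07, 0.21], [-2.43, -0.2, 0.59]] + [[-0.26,0.00,-0.63], [-0.85,0.01,-2.12], [-1.34,0.02,-3.33]] + [[0.01, -0.13, 0.08],[-0.19, 1.82, -1.12],[-0.01, 0.06, -0.04]]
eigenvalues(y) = [6.55, -3.58, 1.8]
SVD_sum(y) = [[5.33, -0.19, 0.83], [-2.38, 0.08, -0.37], [-4.10, 0.14, -0.64]] + [[0.46, 0.83, -2.76], [0.48, 0.87, -2.90], [0.31, 0.57, -1.89]] + [[0.00, -0.28, -0.08], [-0.01, 0.81, 0.24], [0.01, -0.83, -0.25]]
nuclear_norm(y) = 13.15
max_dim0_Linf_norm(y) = 5.79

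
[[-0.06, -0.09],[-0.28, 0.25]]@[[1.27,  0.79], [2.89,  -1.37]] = [[-0.34, 0.08],[0.37, -0.56]]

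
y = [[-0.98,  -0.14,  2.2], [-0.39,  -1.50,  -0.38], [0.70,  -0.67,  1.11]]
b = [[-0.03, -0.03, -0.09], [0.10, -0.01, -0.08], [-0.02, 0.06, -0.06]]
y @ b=[[-0.03, 0.16, -0.03],[-0.13, 0.0, 0.18],[-0.11, 0.05, -0.08]]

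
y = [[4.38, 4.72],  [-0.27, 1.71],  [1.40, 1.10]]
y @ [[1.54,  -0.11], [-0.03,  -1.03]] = [[6.60, -5.34],[-0.47, -1.73],[2.12, -1.29]]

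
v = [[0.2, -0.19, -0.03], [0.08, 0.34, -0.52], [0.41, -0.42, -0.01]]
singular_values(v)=[0.72, 0.55, 0.0]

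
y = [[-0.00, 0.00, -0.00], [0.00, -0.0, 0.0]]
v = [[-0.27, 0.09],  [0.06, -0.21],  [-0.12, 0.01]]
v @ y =[[0.00,  0.00,  0.0], [0.00,  0.0,  0.0], [0.0,  0.00,  0.00]]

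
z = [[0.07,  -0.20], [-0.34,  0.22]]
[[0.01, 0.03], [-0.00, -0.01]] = z @ [[-0.03, -0.08], [-0.06, -0.17]]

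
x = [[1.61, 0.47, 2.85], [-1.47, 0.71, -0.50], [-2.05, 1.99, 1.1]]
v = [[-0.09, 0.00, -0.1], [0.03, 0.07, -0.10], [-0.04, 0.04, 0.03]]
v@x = [[0.06,-0.24,-0.37], [0.15,-0.14,-0.06], [-0.18,0.07,-0.10]]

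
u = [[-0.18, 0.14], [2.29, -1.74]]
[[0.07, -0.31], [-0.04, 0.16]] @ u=[[-0.72, 0.55], [0.37, -0.28]]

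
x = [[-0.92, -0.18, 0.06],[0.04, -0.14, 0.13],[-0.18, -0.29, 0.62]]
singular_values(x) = [1.01, 0.63, 0.08]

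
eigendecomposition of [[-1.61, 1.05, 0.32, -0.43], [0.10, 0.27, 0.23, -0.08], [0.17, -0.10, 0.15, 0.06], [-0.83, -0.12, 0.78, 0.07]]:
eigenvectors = [[-0.9,0.04,0.34,0.02], [0.02,-0.35,0.35,0.32], [0.09,0.09,-0.08,0.27], [-0.42,-0.93,-0.87,0.91]]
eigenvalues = [-1.86, -0.01, 0.51, 0.24]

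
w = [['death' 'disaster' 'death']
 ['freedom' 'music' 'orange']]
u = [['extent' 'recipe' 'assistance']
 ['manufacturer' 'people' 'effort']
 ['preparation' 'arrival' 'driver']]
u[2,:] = ['preparation', 'arrival', 'driver']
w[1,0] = 'freedom'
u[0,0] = 'extent'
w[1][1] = 'music'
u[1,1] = 'people'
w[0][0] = 'death'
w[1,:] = ['freedom', 'music', 'orange']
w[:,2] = ['death', 'orange']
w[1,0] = 'freedom'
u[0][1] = 'recipe'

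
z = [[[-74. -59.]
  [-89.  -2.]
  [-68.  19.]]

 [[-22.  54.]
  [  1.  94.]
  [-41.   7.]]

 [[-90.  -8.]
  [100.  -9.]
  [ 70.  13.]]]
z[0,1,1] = -2.0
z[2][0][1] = -8.0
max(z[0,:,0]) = -68.0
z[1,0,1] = 54.0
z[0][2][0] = -68.0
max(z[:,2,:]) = 70.0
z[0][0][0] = -74.0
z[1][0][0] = -22.0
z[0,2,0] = -68.0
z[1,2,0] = -41.0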